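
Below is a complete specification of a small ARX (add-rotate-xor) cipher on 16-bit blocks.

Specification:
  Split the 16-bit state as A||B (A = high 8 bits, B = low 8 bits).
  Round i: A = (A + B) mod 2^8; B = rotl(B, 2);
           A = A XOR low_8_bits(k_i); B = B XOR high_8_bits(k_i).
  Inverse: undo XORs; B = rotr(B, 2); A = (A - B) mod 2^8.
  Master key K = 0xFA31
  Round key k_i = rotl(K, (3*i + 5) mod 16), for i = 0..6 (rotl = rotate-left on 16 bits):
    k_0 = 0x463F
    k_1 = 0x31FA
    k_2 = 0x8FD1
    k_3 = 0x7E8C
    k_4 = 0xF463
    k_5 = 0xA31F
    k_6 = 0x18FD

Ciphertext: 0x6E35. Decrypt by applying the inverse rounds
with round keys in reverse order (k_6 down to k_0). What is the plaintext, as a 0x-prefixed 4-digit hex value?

s_0 = ciphertext = 0x6E35
s_1 = InvRound(s_0, k_6) = 0x484B
s_2 = InvRound(s_1, k_5) = 0x1D3A
s_3 = InvRound(s_2, k_4) = 0xCBB3
s_4 = InvRound(s_3, k_3) = 0xD473
s_5 = InvRound(s_4, k_2) = 0xC63F
s_6 = InvRound(s_5, k_1) = 0xB983
s_7 = InvRound(s_6, k_0) = 0x1571

0x1571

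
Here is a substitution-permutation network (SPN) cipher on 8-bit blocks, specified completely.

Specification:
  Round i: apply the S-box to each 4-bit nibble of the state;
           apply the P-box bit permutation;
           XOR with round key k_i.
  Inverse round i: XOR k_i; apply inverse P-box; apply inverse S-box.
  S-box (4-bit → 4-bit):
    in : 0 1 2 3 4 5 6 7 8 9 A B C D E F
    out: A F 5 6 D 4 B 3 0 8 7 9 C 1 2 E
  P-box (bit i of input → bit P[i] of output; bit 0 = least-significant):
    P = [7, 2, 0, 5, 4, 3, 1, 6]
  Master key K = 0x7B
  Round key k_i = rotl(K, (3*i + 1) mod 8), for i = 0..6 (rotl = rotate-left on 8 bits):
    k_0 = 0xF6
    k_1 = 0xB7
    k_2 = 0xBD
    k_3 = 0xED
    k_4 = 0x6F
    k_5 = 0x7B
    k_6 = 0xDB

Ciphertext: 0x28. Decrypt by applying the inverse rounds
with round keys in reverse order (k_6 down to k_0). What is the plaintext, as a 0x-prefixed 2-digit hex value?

0x3D

s_0 = ciphertext = 0x28
s_1 = InvRound(s_0, k_6) = 0x44
s_2 = InvRound(s_1, k_5) = 0xAF
s_3 = InvRound(s_2, k_4) = 0x9D
s_4 = InvRound(s_3, k_3) = 0xB9
s_5 = InvRound(s_4, k_2) = 0x8E
s_6 = InvRound(s_5, k_1) = 0x7C
s_7 = InvRound(s_6, k_0) = 0x3D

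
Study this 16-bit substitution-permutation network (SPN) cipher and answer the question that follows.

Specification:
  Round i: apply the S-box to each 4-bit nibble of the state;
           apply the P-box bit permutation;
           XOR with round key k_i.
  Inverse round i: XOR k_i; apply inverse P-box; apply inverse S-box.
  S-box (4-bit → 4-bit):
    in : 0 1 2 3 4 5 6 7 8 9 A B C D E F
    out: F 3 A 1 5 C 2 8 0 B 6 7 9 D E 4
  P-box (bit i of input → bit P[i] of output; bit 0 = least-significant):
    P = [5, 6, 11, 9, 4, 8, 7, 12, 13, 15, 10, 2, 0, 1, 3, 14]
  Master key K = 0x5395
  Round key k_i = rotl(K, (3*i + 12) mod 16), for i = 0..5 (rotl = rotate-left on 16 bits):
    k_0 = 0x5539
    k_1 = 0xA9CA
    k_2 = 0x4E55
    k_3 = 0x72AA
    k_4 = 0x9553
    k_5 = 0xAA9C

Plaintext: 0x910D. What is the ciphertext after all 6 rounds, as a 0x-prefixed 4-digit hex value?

0xB43F

s_0 = plaintext = 0x910D
s_1 = Round(s_0, k_0) = 0xAE8A
s_2 = Round(s_1, k_1) = 0x2584
s_3 = Round(s_2, k_2) = 0x0273
s_4 = Round(s_3, k_3) = 0xA285
s_5 = Round(s_4, k_4) = 0x1F5D
s_6 = Round(s_5, k_5) = 0xB43F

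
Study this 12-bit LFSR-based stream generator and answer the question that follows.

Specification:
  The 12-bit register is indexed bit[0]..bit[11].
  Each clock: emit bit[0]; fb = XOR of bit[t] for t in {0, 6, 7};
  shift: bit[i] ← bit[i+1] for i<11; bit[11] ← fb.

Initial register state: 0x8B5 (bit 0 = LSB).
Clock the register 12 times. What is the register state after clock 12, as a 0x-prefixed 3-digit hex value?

0x1C6

reg_0 = 0x8B5
clock 1: out=1, reg = 0x45A
clock 2: out=0, reg = 0xA2D
clock 3: out=1, reg = 0xD16
clock 4: out=0, reg = 0x68B
clock 5: out=1, reg = 0x345
clock 6: out=1, reg = 0x1A2
clock 7: out=0, reg = 0x8D1
clock 8: out=1, reg = 0xC68
clock 9: out=0, reg = 0xE34
clock 10: out=0, reg = 0x71A
clock 11: out=0, reg = 0x38D
clock 12: out=1, reg = 0x1C6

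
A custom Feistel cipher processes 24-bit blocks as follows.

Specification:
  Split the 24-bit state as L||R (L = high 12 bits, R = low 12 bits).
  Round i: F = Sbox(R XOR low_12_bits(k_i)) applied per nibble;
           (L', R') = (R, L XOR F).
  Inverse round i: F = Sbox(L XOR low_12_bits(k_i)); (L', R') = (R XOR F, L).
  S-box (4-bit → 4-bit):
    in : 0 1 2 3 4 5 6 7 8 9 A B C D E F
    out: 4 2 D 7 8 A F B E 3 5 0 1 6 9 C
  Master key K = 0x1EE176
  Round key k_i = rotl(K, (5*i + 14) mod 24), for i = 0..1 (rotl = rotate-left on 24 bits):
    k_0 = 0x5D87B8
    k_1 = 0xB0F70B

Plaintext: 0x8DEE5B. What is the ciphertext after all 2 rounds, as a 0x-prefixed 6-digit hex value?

0xB49FD6

s_0 = plaintext = 0x8DEE5B
s_1 = Round(s_0, k_0) = 0xE5BB49
s_2 = Round(s_1, k_1) = 0xB49FD6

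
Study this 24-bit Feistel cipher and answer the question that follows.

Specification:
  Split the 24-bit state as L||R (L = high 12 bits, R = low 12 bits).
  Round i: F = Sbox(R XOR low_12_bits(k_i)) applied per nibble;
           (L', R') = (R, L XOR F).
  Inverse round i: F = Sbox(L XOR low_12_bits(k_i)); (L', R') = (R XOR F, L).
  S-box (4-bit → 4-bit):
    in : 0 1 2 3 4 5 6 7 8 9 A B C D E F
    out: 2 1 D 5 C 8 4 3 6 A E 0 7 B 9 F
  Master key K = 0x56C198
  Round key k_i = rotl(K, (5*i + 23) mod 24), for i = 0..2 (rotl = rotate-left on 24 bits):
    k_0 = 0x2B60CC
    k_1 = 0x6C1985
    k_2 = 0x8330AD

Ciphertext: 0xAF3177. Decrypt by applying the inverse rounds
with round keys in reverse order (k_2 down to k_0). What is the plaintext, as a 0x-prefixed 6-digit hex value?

0x6D1EC3

s_0 = ciphertext = 0xAF3177
s_1 = InvRound(s_0, k_2) = 0xFFEAF3
s_2 = InvRound(s_1, k_1) = 0xEC3FFE
s_3 = InvRound(s_2, k_0) = 0x6D1EC3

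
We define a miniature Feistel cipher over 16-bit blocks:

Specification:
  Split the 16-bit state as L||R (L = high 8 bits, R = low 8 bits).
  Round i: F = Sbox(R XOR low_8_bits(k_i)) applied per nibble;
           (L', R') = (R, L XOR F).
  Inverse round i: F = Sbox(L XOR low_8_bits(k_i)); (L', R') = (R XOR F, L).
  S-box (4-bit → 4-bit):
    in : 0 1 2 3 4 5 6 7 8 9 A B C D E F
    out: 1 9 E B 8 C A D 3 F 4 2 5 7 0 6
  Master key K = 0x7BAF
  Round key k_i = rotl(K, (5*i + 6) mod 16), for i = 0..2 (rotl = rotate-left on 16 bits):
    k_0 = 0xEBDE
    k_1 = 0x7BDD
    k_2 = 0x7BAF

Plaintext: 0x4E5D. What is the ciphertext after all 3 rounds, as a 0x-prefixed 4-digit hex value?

0x1E5C

s_0 = plaintext = 0x4E5D
s_1 = Round(s_0, k_0) = 0x5D75
s_2 = Round(s_1, k_1) = 0x751E
s_3 = Round(s_2, k_2) = 0x1E5C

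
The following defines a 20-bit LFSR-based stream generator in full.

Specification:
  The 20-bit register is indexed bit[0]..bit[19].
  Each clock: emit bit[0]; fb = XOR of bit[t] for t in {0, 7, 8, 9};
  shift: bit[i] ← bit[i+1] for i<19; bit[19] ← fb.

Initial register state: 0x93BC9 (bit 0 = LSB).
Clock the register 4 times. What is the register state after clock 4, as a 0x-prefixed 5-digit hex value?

reg_0 = 0x93BC9
clock 1: out=1, reg = 0x49DE4
clock 2: out=0, reg = 0x24EF2
clock 3: out=0, reg = 0x12779
clock 4: out=1, reg = 0x893BC

0x893BC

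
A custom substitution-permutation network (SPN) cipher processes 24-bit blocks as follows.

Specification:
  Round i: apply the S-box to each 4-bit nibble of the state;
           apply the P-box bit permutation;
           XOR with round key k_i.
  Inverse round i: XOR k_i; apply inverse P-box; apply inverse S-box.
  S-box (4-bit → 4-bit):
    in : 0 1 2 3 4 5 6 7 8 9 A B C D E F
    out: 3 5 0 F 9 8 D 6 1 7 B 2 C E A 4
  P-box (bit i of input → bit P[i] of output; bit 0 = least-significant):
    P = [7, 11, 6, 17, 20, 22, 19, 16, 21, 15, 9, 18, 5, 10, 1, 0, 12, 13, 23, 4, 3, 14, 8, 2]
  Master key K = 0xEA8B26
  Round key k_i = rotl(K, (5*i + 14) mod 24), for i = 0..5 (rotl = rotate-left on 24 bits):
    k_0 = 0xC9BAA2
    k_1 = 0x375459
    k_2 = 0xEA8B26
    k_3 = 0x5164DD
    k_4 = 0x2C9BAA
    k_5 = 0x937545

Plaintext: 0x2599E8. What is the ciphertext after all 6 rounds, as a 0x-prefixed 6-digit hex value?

s_0 = plaintext = 0x2599E8
s_1 = Round(s_0, k_0) = 0xA83C10
s_2 = Round(s_1, k_1) = 0x2B0AF6
s_3 = Round(s_2, k_2) = 0xC42FC6
s_4 = Round(s_3, k_3) = 0x5A7709
s_5 = Round(s_4, k_4) = 0x7C257C
s_6 = Round(s_5, k_5) = 0x5D3415

0x5D3415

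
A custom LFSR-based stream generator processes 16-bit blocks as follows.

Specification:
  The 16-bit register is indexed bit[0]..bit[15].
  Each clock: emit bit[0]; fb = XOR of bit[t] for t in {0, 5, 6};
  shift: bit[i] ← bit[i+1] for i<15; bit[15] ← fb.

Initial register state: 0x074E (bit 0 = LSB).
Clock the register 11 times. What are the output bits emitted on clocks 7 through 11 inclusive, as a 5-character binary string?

reg_0 = 0x074E
clock 1: out=0, reg = 0x83A7
clock 2: out=1, reg = 0x41D3
clock 3: out=1, reg = 0x20E9
clock 4: out=1, reg = 0x9074
clock 5: out=0, reg = 0x483A
clock 6: out=0, reg = 0xA41D
clock 7: out=1, reg = 0xD20E
clock 8: out=0, reg = 0x6907
clock 9: out=1, reg = 0xB483
clock 10: out=1, reg = 0xDA41
clock 11: out=1, reg = 0x6D20

10111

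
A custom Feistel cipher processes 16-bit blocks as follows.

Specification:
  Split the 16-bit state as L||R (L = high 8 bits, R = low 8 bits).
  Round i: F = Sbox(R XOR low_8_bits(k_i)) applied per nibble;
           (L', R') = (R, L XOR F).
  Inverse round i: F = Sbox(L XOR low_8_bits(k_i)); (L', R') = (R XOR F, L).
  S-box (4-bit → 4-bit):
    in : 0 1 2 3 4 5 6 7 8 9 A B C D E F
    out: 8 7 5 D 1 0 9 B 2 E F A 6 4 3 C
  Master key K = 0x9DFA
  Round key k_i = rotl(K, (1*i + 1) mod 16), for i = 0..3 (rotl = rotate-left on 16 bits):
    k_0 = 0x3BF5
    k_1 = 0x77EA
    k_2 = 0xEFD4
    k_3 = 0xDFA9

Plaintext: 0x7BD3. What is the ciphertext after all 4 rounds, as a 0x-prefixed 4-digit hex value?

0xB2CB

s_0 = plaintext = 0x7BD3
s_1 = Round(s_0, k_0) = 0xD322
s_2 = Round(s_1, k_1) = 0x22B1
s_3 = Round(s_2, k_2) = 0xB1B2
s_4 = Round(s_3, k_3) = 0xB2CB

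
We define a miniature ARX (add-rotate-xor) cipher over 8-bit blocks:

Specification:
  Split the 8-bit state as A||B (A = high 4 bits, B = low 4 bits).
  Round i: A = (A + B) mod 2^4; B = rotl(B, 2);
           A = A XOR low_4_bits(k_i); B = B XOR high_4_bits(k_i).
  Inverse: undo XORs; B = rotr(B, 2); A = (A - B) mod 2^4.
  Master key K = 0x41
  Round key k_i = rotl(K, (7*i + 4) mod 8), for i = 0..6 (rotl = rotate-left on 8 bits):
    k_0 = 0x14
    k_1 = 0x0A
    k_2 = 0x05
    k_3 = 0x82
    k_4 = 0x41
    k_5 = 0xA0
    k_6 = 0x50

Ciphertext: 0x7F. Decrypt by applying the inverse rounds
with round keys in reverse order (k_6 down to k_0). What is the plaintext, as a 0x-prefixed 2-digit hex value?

s_0 = ciphertext = 0x7F
s_1 = InvRound(s_0, k_6) = 0xDA
s_2 = InvRound(s_1, k_5) = 0xD0
s_3 = InvRound(s_2, k_4) = 0xB1
s_4 = InvRound(s_3, k_3) = 0x36
s_5 = InvRound(s_4, k_2) = 0xD9
s_6 = InvRound(s_5, k_1) = 0x16
s_7 = InvRound(s_6, k_0) = 0x8D

0x8D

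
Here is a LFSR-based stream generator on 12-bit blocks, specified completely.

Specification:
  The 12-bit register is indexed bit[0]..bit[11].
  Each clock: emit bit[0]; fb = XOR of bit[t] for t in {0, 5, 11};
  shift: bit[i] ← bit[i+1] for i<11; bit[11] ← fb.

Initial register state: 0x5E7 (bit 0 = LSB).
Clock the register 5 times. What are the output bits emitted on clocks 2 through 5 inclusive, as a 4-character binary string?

1100

reg_0 = 0x5E7
clock 1: out=1, reg = 0x2F3
clock 2: out=1, reg = 0x179
clock 3: out=1, reg = 0x0BC
clock 4: out=0, reg = 0x85E
clock 5: out=0, reg = 0xC2F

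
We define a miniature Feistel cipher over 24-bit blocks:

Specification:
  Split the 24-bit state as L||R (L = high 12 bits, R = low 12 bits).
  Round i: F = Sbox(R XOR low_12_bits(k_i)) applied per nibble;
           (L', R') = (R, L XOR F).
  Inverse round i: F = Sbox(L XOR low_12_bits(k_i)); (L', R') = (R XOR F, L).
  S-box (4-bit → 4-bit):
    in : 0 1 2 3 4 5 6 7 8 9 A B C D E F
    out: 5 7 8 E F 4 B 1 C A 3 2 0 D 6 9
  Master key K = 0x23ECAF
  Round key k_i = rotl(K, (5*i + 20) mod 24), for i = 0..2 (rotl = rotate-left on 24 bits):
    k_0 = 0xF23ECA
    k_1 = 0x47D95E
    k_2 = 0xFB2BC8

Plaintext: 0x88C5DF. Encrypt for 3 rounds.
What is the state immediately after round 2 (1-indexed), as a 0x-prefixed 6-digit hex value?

s_0 = plaintext = 0x88C5DF
s_1 = Round(s_0, k_0) = 0x5DFAF8
s_2 = Round(s_1, k_1) = 0xAF8BE4
s_3 = Round(s_2, k_2) = 0xBE4F78

0xAF8BE4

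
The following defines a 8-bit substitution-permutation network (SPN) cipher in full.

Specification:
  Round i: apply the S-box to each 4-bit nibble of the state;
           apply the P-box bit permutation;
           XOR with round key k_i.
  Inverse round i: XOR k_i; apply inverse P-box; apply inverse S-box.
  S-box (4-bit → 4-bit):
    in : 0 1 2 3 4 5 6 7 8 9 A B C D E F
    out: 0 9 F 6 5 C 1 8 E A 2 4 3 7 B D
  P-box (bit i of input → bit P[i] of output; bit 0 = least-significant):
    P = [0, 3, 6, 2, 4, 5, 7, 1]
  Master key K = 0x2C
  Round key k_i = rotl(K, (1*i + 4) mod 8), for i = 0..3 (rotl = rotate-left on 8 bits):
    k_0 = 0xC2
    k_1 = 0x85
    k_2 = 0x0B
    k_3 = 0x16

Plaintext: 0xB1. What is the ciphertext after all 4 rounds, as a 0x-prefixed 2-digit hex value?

0x0D

s_0 = plaintext = 0xB1
s_1 = Round(s_0, k_0) = 0x47
s_2 = Round(s_1, k_1) = 0x11
s_3 = Round(s_2, k_2) = 0x1C
s_4 = Round(s_3, k_3) = 0x0D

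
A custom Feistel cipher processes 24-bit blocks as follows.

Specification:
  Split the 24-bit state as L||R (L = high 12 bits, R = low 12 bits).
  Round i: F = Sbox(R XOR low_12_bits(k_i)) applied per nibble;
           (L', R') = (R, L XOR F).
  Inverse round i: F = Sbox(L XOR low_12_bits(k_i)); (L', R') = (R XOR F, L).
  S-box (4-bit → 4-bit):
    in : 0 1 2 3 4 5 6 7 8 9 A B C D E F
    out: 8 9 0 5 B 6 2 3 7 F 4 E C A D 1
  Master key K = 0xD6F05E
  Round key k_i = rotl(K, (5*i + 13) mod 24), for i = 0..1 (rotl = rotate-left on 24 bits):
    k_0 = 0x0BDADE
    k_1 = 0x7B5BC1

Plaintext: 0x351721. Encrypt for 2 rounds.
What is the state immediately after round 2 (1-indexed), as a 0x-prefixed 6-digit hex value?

s_0 = plaintext = 0x351721
s_1 = Round(s_0, k_0) = 0x721940
s_2 = Round(s_1, k_1) = 0x940758

0x940758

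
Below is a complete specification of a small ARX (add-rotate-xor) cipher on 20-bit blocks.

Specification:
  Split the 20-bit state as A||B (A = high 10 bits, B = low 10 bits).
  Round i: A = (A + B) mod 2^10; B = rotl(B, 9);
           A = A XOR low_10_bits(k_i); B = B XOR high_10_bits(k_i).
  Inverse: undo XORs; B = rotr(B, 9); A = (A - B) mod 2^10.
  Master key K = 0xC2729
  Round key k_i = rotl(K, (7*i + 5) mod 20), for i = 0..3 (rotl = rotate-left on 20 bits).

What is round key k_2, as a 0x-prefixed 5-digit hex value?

0xE1394

K = 0xC2729
k_0 = rotl(K, (7*0+5) mod 20) = rotl(K, 5) = 0x4E538
k_1 = rotl(K, (7*1+5) mod 20) = rotl(K, 12) = 0x29C27
k_2 = rotl(K, (7*2+5) mod 20) = rotl(K, 19) = 0xE1394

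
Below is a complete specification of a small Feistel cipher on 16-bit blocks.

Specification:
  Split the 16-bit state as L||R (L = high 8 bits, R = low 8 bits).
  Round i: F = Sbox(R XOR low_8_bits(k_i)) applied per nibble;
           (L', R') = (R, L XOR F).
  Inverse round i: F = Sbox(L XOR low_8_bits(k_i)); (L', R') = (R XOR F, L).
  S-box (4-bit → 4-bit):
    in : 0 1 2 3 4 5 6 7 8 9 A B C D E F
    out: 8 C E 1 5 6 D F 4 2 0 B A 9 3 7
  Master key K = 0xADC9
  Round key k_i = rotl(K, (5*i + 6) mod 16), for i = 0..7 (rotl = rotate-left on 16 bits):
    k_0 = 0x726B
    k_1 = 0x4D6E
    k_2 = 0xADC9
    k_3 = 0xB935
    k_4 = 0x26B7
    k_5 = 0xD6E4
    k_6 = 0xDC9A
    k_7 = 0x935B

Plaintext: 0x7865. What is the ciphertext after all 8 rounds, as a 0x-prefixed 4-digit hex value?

s_0 = plaintext = 0x7865
s_1 = Round(s_0, k_0) = 0x65FB
s_2 = Round(s_1, k_1) = 0xFB43
s_3 = Round(s_2, k_2) = 0x43BB
s_4 = Round(s_3, k_3) = 0xBB00
s_5 = Round(s_4, k_4) = 0x0004
s_6 = Round(s_5, k_5) = 0x0438
s_7 = Round(s_6, k_6) = 0x380A
s_8 = Round(s_7, k_7) = 0x0A54

0x0A54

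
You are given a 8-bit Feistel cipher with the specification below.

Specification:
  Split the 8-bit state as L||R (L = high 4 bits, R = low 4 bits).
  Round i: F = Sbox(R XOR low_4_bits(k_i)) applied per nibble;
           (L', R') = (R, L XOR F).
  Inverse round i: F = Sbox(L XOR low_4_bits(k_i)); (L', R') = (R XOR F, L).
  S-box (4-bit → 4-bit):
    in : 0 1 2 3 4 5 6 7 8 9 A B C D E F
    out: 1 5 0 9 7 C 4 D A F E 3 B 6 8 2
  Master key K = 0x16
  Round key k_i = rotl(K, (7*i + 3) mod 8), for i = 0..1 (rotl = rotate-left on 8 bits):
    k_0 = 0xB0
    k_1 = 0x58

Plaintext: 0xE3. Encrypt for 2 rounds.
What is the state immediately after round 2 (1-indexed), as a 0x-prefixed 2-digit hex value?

0x71

s_0 = plaintext = 0xE3
s_1 = Round(s_0, k_0) = 0x37
s_2 = Round(s_1, k_1) = 0x71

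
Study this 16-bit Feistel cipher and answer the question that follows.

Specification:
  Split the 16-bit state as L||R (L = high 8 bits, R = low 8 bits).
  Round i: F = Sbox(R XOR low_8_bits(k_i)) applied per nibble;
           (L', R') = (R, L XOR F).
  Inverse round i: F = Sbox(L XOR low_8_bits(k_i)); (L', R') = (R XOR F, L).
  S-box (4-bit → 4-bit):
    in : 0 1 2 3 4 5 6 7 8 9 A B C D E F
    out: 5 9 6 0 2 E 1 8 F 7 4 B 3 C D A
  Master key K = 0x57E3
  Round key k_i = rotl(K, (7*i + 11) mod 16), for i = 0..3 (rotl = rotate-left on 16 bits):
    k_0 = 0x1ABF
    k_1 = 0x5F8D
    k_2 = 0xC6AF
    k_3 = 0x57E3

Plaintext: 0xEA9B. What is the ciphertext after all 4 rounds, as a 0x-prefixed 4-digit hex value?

0x9C4F

s_0 = plaintext = 0xEA9B
s_1 = Round(s_0, k_0) = 0x9B88
s_2 = Round(s_1, k_1) = 0x88C5
s_3 = Round(s_2, k_2) = 0xC59C
s_4 = Round(s_3, k_3) = 0x9C4F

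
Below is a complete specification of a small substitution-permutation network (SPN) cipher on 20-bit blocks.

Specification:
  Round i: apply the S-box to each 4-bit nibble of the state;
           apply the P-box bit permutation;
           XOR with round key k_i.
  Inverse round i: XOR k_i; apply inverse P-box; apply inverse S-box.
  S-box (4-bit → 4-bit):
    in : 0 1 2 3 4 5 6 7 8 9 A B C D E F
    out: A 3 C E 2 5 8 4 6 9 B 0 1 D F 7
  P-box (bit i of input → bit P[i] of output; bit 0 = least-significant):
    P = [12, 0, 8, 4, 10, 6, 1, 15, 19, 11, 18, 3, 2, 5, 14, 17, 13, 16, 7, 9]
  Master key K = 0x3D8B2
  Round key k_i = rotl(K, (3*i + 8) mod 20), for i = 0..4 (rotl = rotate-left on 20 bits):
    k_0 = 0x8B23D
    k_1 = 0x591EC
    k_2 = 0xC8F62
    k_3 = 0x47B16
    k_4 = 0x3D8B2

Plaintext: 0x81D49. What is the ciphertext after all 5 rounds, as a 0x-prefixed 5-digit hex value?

s_0 = plaintext = 0x81D49
s_1 = Round(s_0, k_0) = 0x5A2C1
s_2 = Round(s_1, k_1) = 0x3A541
s_3 = Round(s_2, k_2) = 0x39D87
s_4 = Round(s_3, k_3) = 0xB78D8
s_5 = Round(s_4, k_4) = 0x715B1

0x715B1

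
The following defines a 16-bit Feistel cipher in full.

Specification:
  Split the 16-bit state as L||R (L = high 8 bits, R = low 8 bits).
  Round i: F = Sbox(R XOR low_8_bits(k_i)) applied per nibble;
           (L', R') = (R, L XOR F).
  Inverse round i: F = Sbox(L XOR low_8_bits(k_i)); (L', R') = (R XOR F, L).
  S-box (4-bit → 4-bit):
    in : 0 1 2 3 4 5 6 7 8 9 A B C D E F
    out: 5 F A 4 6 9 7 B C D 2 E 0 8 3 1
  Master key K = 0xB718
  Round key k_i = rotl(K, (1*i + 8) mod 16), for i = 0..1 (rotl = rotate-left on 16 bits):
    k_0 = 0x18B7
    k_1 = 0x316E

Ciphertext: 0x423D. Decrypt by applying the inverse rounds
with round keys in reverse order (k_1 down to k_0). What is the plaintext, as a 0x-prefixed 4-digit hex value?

s_0 = ciphertext = 0x423D
s_1 = InvRound(s_0, k_1) = 0x9D42
s_2 = InvRound(s_1, k_0) = 0xE09D

0xE09D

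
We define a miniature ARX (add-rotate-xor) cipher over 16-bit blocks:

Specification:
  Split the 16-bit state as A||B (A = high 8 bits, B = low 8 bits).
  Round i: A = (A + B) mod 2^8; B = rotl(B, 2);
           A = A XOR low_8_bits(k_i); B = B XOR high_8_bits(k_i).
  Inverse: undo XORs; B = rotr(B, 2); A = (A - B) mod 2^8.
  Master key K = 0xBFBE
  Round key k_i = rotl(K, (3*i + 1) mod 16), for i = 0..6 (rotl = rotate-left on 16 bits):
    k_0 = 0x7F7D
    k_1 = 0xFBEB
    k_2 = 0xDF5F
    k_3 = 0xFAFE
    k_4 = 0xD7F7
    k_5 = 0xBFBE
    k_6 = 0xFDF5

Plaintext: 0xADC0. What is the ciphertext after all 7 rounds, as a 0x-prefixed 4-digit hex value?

0xC337

s_0 = plaintext = 0xADC0
s_1 = Round(s_0, k_0) = 0x107C
s_2 = Round(s_1, k_1) = 0x670A
s_3 = Round(s_2, k_2) = 0x2EF7
s_4 = Round(s_3, k_3) = 0xDB25
s_5 = Round(s_4, k_4) = 0xF743
s_6 = Round(s_5, k_5) = 0x84B2
s_7 = Round(s_6, k_6) = 0xC337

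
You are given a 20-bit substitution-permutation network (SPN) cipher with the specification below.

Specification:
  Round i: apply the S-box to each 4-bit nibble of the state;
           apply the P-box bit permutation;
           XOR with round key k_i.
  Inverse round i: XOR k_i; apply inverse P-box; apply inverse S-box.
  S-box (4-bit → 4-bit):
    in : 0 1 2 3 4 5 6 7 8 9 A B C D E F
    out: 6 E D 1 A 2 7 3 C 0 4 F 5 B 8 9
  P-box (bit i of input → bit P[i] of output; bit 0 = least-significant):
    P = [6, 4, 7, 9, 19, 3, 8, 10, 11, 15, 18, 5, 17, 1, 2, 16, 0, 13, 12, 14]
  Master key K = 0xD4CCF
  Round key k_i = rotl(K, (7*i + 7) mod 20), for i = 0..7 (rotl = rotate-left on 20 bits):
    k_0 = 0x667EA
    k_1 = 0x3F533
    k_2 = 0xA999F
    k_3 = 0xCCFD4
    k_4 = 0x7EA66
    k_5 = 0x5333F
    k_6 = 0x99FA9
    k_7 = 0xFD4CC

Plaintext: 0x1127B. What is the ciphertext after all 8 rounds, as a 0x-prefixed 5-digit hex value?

0x615C8

s_0 = plaintext = 0x1127B
s_1 = Round(s_0, k_0) = 0xB1D14
s_2 = Round(s_1, k_1) = 0x20A0C
s_3 = Round(s_2, k_2) = 0xEC850
s_4 = Round(s_3, k_3) = 0xA8F68
s_5 = Round(s_4, k_4) = 0xEF1CA
s_6 = Round(s_5, k_5) = 0xAF29F
s_7 = Round(s_6, k_6) = 0xE85C9
s_8 = Round(s_7, k_7) = 0x615C8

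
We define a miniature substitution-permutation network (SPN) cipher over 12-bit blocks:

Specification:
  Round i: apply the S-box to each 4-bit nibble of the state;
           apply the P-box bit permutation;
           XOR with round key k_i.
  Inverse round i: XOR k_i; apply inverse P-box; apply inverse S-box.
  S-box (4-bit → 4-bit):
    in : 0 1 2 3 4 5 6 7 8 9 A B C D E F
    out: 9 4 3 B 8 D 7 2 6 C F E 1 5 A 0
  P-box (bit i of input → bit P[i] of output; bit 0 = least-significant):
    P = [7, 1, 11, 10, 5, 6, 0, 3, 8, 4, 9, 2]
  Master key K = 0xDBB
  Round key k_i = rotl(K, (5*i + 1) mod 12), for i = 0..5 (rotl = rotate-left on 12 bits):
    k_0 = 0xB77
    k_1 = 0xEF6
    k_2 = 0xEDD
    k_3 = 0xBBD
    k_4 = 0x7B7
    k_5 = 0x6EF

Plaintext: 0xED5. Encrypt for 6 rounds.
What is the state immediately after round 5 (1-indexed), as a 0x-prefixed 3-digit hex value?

s_0 = plaintext = 0xED5
s_1 = Round(s_0, k_0) = 0x7C2
s_2 = Round(s_1, k_1) = 0xE44
s_3 = Round(s_2, k_2) = 0xAC1
s_4 = Round(s_3, k_3) = 0x089
s_5 = Round(s_4, k_4) = 0xAF2
s_6 = Round(s_5, k_5) = 0x579

0xAF2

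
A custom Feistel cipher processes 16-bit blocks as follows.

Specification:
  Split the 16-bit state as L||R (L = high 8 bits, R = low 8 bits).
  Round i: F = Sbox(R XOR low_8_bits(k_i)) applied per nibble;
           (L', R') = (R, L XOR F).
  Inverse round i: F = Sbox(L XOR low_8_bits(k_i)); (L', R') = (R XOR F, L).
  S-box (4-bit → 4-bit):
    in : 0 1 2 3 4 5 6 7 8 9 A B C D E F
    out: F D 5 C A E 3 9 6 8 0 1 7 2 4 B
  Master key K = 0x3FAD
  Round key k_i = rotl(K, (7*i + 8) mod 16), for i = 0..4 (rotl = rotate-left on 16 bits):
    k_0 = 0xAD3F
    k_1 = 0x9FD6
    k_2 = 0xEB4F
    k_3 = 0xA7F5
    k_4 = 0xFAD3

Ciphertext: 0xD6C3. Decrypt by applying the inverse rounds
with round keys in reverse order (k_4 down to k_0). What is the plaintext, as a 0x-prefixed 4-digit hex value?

0xF9AF

s_0 = ciphertext = 0xD6C3
s_1 = InvRound(s_0, k_4) = 0x3DD6
s_2 = InvRound(s_1, k_3) = 0xA03D
s_3 = InvRound(s_2, k_2) = 0x76A0
s_4 = InvRound(s_3, k_1) = 0xAF76
s_5 = InvRound(s_4, k_0) = 0xF9AF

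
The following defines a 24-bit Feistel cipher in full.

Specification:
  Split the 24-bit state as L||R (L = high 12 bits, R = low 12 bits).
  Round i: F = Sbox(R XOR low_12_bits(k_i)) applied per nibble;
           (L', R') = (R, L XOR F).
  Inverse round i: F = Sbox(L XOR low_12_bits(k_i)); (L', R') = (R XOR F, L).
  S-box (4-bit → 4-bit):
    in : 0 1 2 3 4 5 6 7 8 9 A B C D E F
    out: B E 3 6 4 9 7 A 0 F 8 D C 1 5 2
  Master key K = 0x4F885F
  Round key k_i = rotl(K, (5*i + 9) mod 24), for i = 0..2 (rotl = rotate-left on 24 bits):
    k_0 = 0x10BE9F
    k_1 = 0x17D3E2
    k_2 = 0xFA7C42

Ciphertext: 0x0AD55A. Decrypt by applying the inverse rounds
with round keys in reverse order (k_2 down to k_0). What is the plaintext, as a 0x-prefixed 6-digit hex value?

s_0 = ciphertext = 0x0AD55A
s_1 = InvRound(s_0, k_2) = 0x9080AD
s_2 = InvRound(s_1, k_1) = 0x8F5908
s_3 = InvRound(s_2, k_0) = 0xE708F5

0xE708F5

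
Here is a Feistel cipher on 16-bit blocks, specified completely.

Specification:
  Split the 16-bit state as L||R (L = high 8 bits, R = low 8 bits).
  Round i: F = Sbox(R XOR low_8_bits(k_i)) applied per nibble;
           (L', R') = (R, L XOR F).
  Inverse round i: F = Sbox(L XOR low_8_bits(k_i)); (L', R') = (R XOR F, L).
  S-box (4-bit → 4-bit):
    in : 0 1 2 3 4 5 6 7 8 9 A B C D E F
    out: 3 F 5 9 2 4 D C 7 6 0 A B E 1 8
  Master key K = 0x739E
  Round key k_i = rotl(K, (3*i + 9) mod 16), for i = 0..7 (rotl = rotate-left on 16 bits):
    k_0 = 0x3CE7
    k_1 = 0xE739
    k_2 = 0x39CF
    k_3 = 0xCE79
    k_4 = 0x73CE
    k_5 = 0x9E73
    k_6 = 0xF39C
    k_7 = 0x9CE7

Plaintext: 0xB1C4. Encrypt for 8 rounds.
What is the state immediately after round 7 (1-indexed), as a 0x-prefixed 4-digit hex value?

0x477B

s_0 = plaintext = 0xB1C4
s_1 = Round(s_0, k_0) = 0xC4E8
s_2 = Round(s_1, k_1) = 0xE82B
s_3 = Round(s_2, k_2) = 0x2BFA
s_4 = Round(s_3, k_3) = 0xFA52
s_5 = Round(s_4, k_4) = 0x5291
s_6 = Round(s_5, k_5) = 0x9147
s_7 = Round(s_6, k_6) = 0x477B
s_8 = Round(s_7, k_7) = 0x7B2C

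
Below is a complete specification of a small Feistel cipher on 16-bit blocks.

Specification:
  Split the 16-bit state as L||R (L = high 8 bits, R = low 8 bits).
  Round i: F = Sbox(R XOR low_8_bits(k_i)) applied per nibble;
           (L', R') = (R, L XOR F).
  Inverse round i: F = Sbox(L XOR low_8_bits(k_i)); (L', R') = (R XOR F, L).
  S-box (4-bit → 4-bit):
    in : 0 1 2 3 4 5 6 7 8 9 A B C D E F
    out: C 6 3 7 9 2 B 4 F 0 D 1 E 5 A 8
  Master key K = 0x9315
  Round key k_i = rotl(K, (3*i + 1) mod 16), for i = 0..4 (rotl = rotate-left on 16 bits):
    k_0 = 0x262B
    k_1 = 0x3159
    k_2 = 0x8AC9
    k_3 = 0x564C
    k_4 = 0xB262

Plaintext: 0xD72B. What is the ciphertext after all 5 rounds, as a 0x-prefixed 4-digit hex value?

s_0 = plaintext = 0xD72B
s_1 = Round(s_0, k_0) = 0x2B1B
s_2 = Round(s_1, k_1) = 0x1BB8
s_3 = Round(s_2, k_2) = 0xB85D
s_4 = Round(s_3, k_3) = 0x5DDE
s_5 = Round(s_4, k_4) = 0xDE43

0xDE43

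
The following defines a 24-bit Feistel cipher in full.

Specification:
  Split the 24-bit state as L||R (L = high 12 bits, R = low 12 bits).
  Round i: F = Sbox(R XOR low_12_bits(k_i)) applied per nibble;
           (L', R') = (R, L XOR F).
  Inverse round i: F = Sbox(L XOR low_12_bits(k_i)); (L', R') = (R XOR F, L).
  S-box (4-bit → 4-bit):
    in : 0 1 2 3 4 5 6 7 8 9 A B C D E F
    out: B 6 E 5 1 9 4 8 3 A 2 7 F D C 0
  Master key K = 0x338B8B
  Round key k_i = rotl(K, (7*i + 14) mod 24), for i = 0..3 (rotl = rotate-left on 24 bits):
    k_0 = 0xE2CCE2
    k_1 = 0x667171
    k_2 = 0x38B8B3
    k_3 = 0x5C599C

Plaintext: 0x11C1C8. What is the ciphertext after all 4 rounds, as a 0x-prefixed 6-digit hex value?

0xDE9D71

s_0 = plaintext = 0x11C1C8
s_1 = Round(s_0, k_0) = 0x1C8CFE
s_2 = Round(s_1, k_1) = 0xCFECF8
s_3 = Round(s_2, k_2) = 0xCF8DE9
s_4 = Round(s_3, k_3) = 0xDE9D71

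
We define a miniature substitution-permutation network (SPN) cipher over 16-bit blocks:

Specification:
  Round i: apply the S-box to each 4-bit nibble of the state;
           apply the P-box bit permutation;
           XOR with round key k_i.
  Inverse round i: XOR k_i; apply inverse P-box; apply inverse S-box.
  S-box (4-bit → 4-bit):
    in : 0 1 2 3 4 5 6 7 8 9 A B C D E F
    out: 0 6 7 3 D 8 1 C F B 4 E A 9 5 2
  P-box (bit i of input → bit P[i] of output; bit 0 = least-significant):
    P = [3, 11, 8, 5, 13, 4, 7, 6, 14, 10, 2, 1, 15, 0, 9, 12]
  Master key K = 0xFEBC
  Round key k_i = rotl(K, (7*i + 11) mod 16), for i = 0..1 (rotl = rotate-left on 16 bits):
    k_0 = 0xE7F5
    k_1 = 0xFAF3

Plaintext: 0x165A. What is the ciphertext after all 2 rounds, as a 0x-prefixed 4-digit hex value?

s_0 = plaintext = 0x165A
s_1 = Round(s_0, k_0) = 0xA4B4
s_2 = Round(s_1, k_1) = 0xB90D

0xB90D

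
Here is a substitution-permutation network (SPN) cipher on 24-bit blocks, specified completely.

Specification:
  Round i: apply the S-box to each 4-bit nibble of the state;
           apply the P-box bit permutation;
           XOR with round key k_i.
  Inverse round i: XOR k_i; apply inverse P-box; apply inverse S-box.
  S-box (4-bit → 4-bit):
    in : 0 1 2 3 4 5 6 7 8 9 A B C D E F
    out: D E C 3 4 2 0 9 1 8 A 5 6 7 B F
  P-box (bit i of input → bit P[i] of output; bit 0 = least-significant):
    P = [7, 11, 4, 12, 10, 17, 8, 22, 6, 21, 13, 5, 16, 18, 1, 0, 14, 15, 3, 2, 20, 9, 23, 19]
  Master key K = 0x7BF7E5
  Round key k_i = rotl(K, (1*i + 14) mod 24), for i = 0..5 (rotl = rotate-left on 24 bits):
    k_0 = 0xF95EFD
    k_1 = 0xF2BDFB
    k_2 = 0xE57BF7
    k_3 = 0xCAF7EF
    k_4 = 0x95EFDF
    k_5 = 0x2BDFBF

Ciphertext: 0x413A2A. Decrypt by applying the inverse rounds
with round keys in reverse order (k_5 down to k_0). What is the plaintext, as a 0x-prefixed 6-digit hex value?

s_0 = ciphertext = 0x413A2A
s_1 = InvRound(s_0, k_5) = 0x9E9CFB
s_2 = InvRound(s_1, k_4) = 0xA782C9
s_3 = InvRound(s_2, k_3) = 0x97D109
s_4 = InvRound(s_3, k_2) = 0x314FAD
s_5 = InvRound(s_4, k_1) = 0xCEBBA2
s_6 = InvRound(s_5, k_0) = 0x8FFDD4

0x8FFDD4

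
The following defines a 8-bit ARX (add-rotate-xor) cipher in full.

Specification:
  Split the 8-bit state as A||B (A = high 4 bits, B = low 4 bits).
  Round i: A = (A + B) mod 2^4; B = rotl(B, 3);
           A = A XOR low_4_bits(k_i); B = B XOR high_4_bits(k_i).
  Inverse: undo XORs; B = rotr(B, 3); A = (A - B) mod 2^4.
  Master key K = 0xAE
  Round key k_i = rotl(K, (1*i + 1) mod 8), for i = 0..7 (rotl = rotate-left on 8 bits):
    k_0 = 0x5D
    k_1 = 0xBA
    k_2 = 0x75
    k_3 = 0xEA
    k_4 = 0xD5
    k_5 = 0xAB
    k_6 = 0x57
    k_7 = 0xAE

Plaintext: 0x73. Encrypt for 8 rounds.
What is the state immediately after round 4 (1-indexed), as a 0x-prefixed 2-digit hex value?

s_0 = plaintext = 0x73
s_1 = Round(s_0, k_0) = 0x7C
s_2 = Round(s_1, k_1) = 0x9D
s_3 = Round(s_2, k_2) = 0x39
s_4 = Round(s_3, k_3) = 0x62
s_5 = Round(s_4, k_4) = 0xDC
s_6 = Round(s_5, k_5) = 0x2C
s_7 = Round(s_6, k_6) = 0x93
s_8 = Round(s_7, k_7) = 0x23

0x62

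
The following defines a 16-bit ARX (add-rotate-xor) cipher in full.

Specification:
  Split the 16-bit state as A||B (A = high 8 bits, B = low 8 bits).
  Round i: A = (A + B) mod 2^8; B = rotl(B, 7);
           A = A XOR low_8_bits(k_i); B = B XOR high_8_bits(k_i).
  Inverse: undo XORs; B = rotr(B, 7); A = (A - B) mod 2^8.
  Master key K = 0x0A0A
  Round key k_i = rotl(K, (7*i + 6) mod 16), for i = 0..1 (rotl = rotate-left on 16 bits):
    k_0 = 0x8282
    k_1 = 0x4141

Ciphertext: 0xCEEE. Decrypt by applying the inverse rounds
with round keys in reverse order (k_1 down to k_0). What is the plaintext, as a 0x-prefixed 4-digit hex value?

0xF7BB

s_0 = ciphertext = 0xCEEE
s_1 = InvRound(s_0, k_1) = 0x305F
s_2 = InvRound(s_1, k_0) = 0xF7BB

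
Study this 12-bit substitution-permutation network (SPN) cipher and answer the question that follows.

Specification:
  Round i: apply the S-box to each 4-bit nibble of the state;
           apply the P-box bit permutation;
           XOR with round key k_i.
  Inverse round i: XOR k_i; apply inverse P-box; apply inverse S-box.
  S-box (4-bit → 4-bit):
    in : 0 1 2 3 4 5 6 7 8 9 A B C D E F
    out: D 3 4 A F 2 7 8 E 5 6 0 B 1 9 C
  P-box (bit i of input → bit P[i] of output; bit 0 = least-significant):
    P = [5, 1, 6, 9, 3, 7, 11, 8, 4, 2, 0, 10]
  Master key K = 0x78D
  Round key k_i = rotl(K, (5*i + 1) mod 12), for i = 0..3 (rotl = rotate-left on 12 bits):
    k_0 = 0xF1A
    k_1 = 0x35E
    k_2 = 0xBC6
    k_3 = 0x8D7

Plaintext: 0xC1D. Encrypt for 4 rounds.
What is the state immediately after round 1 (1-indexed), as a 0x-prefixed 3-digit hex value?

s_0 = plaintext = 0xC1D
s_1 = Round(s_0, k_0) = 0xBA6
s_2 = Round(s_1, k_1) = 0xBBC
s_3 = Round(s_2, k_2) = 0x9E4
s_4 = Round(s_3, k_3) = 0xBAC

0xBA6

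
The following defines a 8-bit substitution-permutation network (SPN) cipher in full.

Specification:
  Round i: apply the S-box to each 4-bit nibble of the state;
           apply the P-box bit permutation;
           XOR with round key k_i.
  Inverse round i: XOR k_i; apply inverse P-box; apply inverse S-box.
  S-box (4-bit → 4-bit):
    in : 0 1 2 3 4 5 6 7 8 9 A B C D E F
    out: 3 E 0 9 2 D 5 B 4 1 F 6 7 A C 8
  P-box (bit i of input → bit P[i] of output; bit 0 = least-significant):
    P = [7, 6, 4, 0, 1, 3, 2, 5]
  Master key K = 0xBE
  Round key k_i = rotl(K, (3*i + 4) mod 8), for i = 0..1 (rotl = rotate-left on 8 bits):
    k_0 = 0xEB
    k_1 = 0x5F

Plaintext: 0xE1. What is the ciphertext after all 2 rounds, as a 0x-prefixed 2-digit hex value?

0x4C

s_0 = plaintext = 0xE1
s_1 = Round(s_0, k_0) = 0x9E
s_2 = Round(s_1, k_1) = 0x4C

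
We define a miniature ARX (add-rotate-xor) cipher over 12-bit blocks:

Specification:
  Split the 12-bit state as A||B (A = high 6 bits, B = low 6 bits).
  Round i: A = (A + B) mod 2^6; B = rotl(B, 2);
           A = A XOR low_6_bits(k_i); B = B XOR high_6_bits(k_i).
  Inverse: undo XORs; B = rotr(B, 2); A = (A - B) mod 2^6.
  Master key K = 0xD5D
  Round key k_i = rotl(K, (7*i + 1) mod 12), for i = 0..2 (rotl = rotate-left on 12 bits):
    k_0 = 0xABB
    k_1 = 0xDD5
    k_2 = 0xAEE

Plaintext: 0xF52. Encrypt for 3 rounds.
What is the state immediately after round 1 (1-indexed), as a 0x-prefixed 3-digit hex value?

0xD23

s_0 = plaintext = 0xF52
s_1 = Round(s_0, k_0) = 0xD23
s_2 = Round(s_1, k_1) = 0x0B9
s_3 = Round(s_2, k_2) = 0x54C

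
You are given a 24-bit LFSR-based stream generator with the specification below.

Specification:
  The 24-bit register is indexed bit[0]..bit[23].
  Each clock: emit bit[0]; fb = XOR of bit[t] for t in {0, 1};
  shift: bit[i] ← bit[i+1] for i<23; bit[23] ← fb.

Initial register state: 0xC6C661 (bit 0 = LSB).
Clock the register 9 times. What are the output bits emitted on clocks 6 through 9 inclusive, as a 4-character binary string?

reg_0 = 0xC6C661
clock 1: out=1, reg = 0xE36330
clock 2: out=0, reg = 0x71B198
clock 3: out=0, reg = 0x38D8CC
clock 4: out=0, reg = 0x1C6C66
clock 5: out=0, reg = 0x8E3633
clock 6: out=1, reg = 0x471B19
clock 7: out=1, reg = 0xA38D8C
clock 8: out=0, reg = 0x51C6C6
clock 9: out=0, reg = 0xA8E363

1100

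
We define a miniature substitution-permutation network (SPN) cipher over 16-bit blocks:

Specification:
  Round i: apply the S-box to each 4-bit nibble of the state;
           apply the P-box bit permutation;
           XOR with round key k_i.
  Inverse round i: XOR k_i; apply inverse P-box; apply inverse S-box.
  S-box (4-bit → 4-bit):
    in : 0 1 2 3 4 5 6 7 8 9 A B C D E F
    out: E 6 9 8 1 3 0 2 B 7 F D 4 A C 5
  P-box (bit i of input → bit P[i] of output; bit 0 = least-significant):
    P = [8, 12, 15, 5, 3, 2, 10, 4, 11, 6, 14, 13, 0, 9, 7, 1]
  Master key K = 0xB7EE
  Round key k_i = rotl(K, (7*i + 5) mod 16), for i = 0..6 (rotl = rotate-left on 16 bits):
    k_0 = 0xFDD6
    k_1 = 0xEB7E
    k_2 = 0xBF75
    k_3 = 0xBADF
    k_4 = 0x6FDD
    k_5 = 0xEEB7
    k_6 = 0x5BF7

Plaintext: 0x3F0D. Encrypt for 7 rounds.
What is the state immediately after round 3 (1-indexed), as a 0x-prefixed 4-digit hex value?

s_0 = plaintext = 0x3F0D
s_1 = Round(s_0, k_0) = 0xA1E0
s_2 = Round(s_1, k_1) = 0x3D8D
s_3 = Round(s_2, k_2) = 0x8F0B
s_4 = Round(s_3, k_3) = 0x75E8
s_5 = Round(s_4, k_4) = 0x70AD
s_6 = Round(s_5, k_5) = 0x98CB
s_7 = Round(s_6, k_6) = 0xF416

0x8F0B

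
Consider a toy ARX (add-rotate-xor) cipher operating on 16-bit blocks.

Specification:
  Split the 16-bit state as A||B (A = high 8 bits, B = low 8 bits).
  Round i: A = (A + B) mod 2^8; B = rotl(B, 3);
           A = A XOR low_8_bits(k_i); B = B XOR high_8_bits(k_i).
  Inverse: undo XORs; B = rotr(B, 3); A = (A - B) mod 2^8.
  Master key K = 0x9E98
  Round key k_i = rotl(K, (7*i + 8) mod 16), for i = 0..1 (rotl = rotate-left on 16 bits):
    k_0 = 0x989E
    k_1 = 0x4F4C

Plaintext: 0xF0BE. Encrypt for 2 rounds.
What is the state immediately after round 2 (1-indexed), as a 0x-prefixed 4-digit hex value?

0xD124

s_0 = plaintext = 0xF0BE
s_1 = Round(s_0, k_0) = 0x306D
s_2 = Round(s_1, k_1) = 0xD124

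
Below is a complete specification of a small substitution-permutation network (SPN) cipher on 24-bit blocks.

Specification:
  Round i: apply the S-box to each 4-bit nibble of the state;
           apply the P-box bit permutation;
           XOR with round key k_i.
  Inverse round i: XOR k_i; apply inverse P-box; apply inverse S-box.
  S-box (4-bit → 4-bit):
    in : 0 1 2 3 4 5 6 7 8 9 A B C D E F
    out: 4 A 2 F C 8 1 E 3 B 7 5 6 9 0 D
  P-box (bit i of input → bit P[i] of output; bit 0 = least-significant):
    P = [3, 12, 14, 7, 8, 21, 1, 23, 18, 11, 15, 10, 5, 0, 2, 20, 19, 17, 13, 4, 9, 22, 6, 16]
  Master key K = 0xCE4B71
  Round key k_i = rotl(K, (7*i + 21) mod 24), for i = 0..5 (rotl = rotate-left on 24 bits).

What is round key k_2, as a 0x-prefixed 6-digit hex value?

0x5B8E72

K = 0xCE4B71
k_0 = rotl(K, (7*0+21) mod 24) = rotl(K, 21) = 0x39C96E
k_1 = rotl(K, (7*1+21) mod 24) = rotl(K, 4) = 0xE4B71C
k_2 = rotl(K, (7*2+21) mod 24) = rotl(K, 11) = 0x5B8E72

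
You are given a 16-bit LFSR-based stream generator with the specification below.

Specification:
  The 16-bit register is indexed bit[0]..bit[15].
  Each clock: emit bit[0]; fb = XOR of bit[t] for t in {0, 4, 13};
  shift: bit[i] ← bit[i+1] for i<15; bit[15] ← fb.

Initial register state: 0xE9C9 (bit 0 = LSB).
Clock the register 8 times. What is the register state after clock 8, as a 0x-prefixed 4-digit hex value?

reg_0 = 0xE9C9
clock 1: out=1, reg = 0x74E4
clock 2: out=0, reg = 0xBA72
clock 3: out=0, reg = 0x5D39
clock 4: out=1, reg = 0x2E9C
clock 5: out=0, reg = 0x174E
clock 6: out=0, reg = 0x0BA7
clock 7: out=1, reg = 0x85D3
clock 8: out=1, reg = 0x42E9

0x42E9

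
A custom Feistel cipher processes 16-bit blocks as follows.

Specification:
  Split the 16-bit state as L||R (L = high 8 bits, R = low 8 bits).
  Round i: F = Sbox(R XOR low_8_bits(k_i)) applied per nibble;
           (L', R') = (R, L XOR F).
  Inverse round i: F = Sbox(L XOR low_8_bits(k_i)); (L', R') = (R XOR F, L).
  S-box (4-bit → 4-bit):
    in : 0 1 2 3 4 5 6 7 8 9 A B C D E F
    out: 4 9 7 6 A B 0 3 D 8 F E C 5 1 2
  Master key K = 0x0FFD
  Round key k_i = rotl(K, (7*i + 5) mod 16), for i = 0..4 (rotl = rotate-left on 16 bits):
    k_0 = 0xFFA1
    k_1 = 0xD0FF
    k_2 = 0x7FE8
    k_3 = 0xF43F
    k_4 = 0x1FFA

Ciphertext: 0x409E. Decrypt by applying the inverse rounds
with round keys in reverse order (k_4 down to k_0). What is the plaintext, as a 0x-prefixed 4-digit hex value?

s_0 = ciphertext = 0x409E
s_1 = InvRound(s_0, k_4) = 0x7140
s_2 = InvRound(s_1, k_3) = 0xE171
s_3 = InvRound(s_2, k_2) = 0x39E1
s_4 = InvRound(s_3, k_1) = 0x2139
s_5 = InvRound(s_4, k_0) = 0xED21

0xED21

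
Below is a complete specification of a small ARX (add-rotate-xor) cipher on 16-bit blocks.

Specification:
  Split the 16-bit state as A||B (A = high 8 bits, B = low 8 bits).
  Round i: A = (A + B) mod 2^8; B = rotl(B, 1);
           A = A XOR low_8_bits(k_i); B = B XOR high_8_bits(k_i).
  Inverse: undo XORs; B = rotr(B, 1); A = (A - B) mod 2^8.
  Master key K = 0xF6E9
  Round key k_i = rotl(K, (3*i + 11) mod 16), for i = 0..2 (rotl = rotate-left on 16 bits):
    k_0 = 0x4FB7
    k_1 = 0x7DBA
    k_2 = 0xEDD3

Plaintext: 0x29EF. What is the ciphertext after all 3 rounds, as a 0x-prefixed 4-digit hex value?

0x3255

s_0 = plaintext = 0x29EF
s_1 = Round(s_0, k_0) = 0xAF90
s_2 = Round(s_1, k_1) = 0x855C
s_3 = Round(s_2, k_2) = 0x3255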